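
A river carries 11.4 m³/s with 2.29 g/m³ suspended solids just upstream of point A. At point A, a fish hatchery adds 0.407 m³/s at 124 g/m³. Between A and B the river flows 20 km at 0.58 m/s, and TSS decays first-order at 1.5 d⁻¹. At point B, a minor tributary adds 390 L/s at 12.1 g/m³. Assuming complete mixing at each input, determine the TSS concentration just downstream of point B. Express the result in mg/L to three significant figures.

3.84 mg/L

After input A: C = (11.4·2.29 + 0.407·124) / 11.81 = 6.485 mg/L.
Over the 20 km reach to input B (t = 3.448e+04 s = 0.3991 d), decay gives C = 6.485·exp(−1.5·0.3991) = 3.564 mg/L.
390 L/s = 0.39 m³/s.
After input B: C = (11.81·3.564 + 0.39·12.1) / 12.2 = 3.837 mg/L.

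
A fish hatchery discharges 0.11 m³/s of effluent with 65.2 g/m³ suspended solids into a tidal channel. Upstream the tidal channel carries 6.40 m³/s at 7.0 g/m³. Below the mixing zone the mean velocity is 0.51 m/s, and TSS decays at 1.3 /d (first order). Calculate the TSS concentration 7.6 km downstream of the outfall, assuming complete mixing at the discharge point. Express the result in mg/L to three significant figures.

6.38 mg/L

After complete mixing, C₀ = (0.11·65.2 + 6.4·7) / 6.51 = 7.983 mg/L.
Travel time t = 7600 m / 0.51 m/s = 1.49e+04 s = 0.1725 d.
C = 7.983·exp(−1.3·0.1725) = 7.983·0.7991 = 6.38 mg/L.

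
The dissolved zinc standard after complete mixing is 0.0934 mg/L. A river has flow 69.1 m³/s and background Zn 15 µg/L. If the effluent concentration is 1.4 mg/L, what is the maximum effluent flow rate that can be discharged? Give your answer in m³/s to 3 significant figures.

15 µg/L = 0.015 mg/L.
Mass balance at complete mixing: C_std·(Q_w + Q_r) = Q_w·C_e + Q_r·C_b.
Rearranging, Q_w = Q_r·(C_std − C_b)/(C_e − C_std) = 69.1·(0.0934 − 0.015) / (1.4 − 0.0934) = 4.146 m³/s.

4.15 m³/s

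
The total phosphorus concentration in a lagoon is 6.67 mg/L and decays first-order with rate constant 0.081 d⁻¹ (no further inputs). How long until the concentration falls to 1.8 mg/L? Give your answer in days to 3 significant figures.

t = ln(C₀/C)/k = ln(6.67/1.8)/0.081 = 1.31/0.081 = 16.17 d.

16.2 d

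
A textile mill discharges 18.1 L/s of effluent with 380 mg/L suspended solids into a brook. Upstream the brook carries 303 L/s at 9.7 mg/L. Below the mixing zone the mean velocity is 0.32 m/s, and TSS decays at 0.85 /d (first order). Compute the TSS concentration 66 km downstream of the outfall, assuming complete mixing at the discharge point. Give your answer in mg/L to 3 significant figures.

18.1 L/s = 0.0181 m³/s.
303 L/s = 0.303 m³/s.
After complete mixing, C₀ = (0.0181·380 + 0.303·9.7) / 0.3211 = 30.57 mg/L.
Travel time t = 6.6e+04 m / 0.32 m/s = 2.062e+05 s = 2.387 d.
C = 30.57·exp(−0.85·2.387) = 30.57·0.1315 = 4.019 mg/L.

4.02 mg/L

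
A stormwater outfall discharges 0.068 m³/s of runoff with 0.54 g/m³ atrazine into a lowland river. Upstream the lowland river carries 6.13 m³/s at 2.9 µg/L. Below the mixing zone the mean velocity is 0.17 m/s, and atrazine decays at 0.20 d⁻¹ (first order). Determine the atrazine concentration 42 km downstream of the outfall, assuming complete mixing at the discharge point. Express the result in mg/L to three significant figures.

2.9 µg/L = 0.0029 mg/L.
After complete mixing, C₀ = (0.068·0.54 + 6.13·0.0029) / 6.198 = 0.008793 mg/L.
Travel time t = 4.2e+04 m / 0.17 m/s = 2.471e+05 s = 2.859 d.
C = 0.008793·exp(−0.20·2.859) = 0.008793·0.5645 = 0.004963 mg/L.

0.00496 mg/L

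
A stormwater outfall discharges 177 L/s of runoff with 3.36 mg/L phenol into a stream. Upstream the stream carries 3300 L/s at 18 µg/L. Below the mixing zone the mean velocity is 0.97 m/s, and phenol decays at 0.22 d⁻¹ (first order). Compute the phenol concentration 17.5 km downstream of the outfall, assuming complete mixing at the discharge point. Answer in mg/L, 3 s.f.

177 L/s = 0.177 m³/s.
3300 L/s = 3.3 m³/s.
18 µg/L = 0.018 mg/L.
After complete mixing, C₀ = (0.177·3.36 + 3.3·0.018) / 3.477 = 0.1881 mg/L.
Travel time t = 1.75e+04 m / 0.97 m/s = 1.804e+04 s = 0.2088 d.
C = 0.1881·exp(−0.22·0.2088) = 0.1881·0.9551 = 0.1797 mg/L.

0.180 mg/L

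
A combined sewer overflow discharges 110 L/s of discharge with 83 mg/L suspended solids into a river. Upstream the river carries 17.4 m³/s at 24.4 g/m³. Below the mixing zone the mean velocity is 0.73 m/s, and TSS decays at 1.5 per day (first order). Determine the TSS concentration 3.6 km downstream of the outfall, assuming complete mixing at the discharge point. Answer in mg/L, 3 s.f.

22.7 mg/L

110 L/s = 0.11 m³/s.
After complete mixing, C₀ = (0.11·83 + 17.4·24.4) / 17.51 = 24.77 mg/L.
Travel time t = 3600 m / 0.73 m/s = 4932 s = 0.05708 d.
C = 24.77·exp(−1.5·0.05708) = 24.77·0.9179 = 22.74 mg/L.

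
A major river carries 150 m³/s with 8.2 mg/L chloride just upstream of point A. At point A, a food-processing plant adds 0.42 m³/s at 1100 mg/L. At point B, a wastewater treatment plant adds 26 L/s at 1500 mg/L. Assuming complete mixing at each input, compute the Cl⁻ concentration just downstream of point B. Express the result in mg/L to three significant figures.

11.5 mg/L

After input A: C = (150·8.2 + 0.42·1100) / 150.4 = 11.25 mg/L.
26 L/s = 0.026 m³/s.
After input B: C = (150.4·11.25 + 0.026·1500) / 150.4 = 11.51 mg/L.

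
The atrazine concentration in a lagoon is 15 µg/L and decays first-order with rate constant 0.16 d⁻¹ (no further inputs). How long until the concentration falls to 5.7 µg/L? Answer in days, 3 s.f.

6.05 d

t = ln(C₀/C)/k = ln(15/5.7)/0.16 = 0.9676/0.16 = 6.047 d.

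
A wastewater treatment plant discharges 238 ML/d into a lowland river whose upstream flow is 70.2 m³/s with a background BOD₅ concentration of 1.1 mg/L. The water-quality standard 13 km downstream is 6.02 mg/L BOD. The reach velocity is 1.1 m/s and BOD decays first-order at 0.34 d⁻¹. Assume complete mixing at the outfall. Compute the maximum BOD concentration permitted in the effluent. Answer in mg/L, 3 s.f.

238 ML/d = 2.755 m³/s.
Travel time to the compliance point: t = 1.3e+04/1.1 = 1.182e+04 s = 0.1368 d; decay factor exp(−0.34·0.1368) = 0.9546.
So the concentration just after mixing may be at most 6.02/0.9546 = 6.307 mg/L.
Mass balance: 6.307·72.95 = 2.755·Cₑ + 70.2·1.1.
Cₑ = (460.1 − 77.22) / 2.755 = 139 mg/L.

139 mg/L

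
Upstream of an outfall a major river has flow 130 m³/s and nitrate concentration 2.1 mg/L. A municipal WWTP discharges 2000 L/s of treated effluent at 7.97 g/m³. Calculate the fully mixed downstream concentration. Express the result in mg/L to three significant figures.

2000 L/s = 2 m³/s.
By mass balance at complete mixing, C = (2·7.97 + 130·2.1) / (2 + 130) = 288.9/132 = 2.189 mg/L.

2.19 mg/L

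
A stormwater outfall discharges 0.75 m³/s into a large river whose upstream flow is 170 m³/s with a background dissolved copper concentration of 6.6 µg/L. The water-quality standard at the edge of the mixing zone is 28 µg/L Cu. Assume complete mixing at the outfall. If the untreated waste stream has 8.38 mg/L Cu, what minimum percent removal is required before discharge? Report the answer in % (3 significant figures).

6.6 µg/L = 0.0066 mg/L.
28 µg/L = 0.028 mg/L.
Mass balance: 0.028·170.8 = 0.75·Cₑ + 170·0.0066.
Cₑ = (4.781 − 1.122) / 0.75 = 4.879 mg/L.
Required removal = 1 − 4.879/8.38 = 41.78 %.

41.8 %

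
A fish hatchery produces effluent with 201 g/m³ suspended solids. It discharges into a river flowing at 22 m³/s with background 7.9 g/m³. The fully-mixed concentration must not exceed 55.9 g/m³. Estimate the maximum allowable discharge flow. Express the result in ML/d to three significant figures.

Mass balance at complete mixing: C_std·(Q_w + Q_r) = Q_w·C_e + Q_r·C_b.
Rearranging, Q_w = Q_r·(C_std − C_b)/(C_e − C_std) = 22·(55.9 − 7.9) / (201 − 55.9) = 7.278 m³/s.
= 628.8 ML/d.

629 ML/d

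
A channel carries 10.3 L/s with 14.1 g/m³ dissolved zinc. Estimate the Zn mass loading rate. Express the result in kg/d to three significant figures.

12.5 kg/d

10.3 L/s = 0.0103 m³/s.
Mass flux = Q·C = 0.0103 m³/s × 14.1 g/m³ = 0.1452 g/s.
= 0.1452 g/s × 86.4 = 12.55 kg/d.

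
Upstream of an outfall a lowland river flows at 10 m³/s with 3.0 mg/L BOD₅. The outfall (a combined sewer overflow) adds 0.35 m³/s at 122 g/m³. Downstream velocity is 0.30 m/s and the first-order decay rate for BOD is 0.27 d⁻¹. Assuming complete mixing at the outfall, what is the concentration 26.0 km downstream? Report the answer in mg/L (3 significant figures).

After complete mixing, C₀ = (0.35·122 + 10·3) / 10.35 = 7.024 mg/L.
Travel time t = 2.6e+04 m / 0.30 m/s = 8.667e+04 s = 1.003 d.
C = 7.024·exp(−0.27·1.003) = 7.024·0.7627 = 5.358 mg/L.

5.36 mg/L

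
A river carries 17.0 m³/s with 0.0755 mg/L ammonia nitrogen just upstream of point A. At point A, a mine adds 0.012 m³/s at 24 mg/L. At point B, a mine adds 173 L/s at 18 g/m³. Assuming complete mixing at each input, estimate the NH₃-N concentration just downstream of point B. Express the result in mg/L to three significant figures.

0.273 mg/L

After input A: C = (17·0.0755 + 0.012·24) / 17.01 = 0.09238 mg/L.
173 L/s = 0.173 m³/s.
After input B: C = (17.01·0.09238 + 0.173·18) / 17.18 = 0.2727 mg/L.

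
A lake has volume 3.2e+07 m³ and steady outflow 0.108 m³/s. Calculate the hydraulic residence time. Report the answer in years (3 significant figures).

9.39 yr

Q = 0.108 m³/s × 3.156e+07 s/yr = 3.408e+06 m³/yr.
Hydraulic residence time τ = V/Q = 3.2e+07/3.408e+06 = 9.389 yr.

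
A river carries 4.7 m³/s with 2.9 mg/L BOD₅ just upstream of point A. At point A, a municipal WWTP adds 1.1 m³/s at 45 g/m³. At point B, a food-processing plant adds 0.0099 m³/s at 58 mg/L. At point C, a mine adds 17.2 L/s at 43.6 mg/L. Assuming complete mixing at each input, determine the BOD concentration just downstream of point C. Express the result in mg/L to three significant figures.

After input A: C = (4.7·2.9 + 1.1·45) / 5.8 = 10.88 mg/L.
After input B: C = (5.8·10.88 + 0.0099·58) / 5.81 = 10.96 mg/L.
17.2 L/s = 0.0172 m³/s.
After input C: C = (5.81·10.96 + 0.0172·43.6) / 5.827 = 11.06 mg/L.

11.1 mg/L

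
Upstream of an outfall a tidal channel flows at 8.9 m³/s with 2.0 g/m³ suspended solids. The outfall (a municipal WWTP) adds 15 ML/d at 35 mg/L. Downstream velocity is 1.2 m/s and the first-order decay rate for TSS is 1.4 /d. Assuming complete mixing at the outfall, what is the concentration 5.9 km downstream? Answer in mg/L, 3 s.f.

15 ML/d = 0.1736 m³/s.
After complete mixing, C₀ = (0.1736·35 + 8.9·2) / 9.074 = 2.631 mg/L.
Travel time t = 5900 m / 1.2 m/s = 4917 s = 0.05691 d.
C = 2.631·exp(−1.4·0.05691) = 2.631·0.9234 = 2.43 mg/L.

2.43 mg/L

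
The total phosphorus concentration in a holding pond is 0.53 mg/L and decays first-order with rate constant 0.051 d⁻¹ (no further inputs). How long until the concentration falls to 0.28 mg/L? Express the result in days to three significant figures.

t = ln(C₀/C)/k = ln(0.53/0.28)/0.051 = 0.6381/0.051 = 12.51 d.

12.5 d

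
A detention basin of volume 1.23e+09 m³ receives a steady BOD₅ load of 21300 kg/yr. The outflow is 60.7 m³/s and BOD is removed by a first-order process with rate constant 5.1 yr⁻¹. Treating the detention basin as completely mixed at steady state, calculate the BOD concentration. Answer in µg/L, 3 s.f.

2.60 µg/L

Outflow Q = 60.7 m³/s × 3.156e+07 s/yr = 1.916e+09 m³/yr.
Steady-state CSTR mass balance: W = Q·C + k·V·C, so C = W/(Q + kV).
Q + kV = 1.916e+09 + 5.1·1.23e+09 = 8.189e+09 m³/yr.
C = 21300/8.189e+09 = 2.601e-06 kg/m³ = 0.002601 mg/L = 2.601 µg/L.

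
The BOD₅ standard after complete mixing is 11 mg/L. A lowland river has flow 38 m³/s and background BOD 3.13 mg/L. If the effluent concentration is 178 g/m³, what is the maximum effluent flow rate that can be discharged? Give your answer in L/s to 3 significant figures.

Mass balance at complete mixing: C_std·(Q_w + Q_r) = Q_w·C_e + Q_r·C_b.
Rearranging, Q_w = Q_r·(C_std − C_b)/(C_e − C_std) = 38·(11 − 3.13) / (178 − 11) = 1.791 m³/s.
= 1791 L/s.

1790 L/s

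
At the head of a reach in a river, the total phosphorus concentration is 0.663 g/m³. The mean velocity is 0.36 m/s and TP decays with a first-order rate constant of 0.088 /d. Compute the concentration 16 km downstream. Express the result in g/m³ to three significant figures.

0.634 g/m³

Travel time t = 16 km / 0.36 m/s = 1.6e+04/0.36 = 4.444e+04 s = 0.5144 d.
First-order decay: C = 0.663·exp(−0.088·0.5144) = 0.663·0.9557 = 0.6337 g/m³.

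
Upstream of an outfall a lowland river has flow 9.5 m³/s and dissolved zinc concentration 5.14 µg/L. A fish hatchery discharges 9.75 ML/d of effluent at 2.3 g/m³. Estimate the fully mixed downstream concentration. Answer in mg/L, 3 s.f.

0.0321 mg/L

9.75 ML/d = 0.1128 m³/s.
5.14 µg/L = 0.00514 mg/L.
Conservation of mass across the mixing zone: C = (0.1128·2.3 + 9.5·0.00514) / (0.1128 + 9.5) = 0.3084/9.613 = 0.03208 mg/L.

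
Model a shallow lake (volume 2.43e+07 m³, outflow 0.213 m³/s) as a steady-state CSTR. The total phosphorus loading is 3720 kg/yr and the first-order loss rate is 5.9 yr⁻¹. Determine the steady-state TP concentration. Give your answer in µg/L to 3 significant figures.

Outflow Q = 0.213 m³/s × 3.156e+07 s/yr = 6.722e+06 m³/yr.
Steady-state CSTR mass balance: W = Q·C + k·V·C, so C = W/(Q + kV).
Q + kV = 6.722e+06 + 5.9·2.43e+07 = 1.501e+08 m³/yr.
C = 3720/1.501e+08 = 2.478e-05 kg/m³ = 0.02478 mg/L = 24.78 µg/L.

24.8 µg/L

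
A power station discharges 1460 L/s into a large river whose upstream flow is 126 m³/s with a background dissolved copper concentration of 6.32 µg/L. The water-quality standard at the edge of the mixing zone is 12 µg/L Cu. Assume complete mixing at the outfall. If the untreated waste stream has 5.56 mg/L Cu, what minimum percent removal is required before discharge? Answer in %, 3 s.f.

1460 L/s = 1.46 m³/s.
6.32 µg/L = 0.00632 mg/L.
12 µg/L = 0.012 mg/L.
Mass balance: 0.012·127.5 = 1.46·Cₑ + 126·0.00632.
Cₑ = (1.53 − 0.7963) / 1.46 = 0.5022 mg/L.
Required removal = 1 − 0.5022/5.56 = 90.97 %.

91.0 %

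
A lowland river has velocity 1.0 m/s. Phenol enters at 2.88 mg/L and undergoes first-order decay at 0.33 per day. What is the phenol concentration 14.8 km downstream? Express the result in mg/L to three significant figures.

Travel time t = 14.8 km / 1.0 m/s = 1.48e+04/1.0 = 1.48e+04 s = 0.1713 d.
First-order decay: C = 2.88·exp(−0.33·0.1713) = 2.88·0.945 = 2.722 mg/L.

2.72 mg/L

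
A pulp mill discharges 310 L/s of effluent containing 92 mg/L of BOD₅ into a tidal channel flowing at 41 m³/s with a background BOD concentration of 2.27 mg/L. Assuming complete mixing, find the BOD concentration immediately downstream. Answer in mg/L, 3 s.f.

310 L/s = 0.31 m³/s.
By mass balance at complete mixing, C = (0.31·92 + 41·2.27) / (0.31 + 41) = 121.6/41.31 = 2.943 mg/L.

2.94 mg/L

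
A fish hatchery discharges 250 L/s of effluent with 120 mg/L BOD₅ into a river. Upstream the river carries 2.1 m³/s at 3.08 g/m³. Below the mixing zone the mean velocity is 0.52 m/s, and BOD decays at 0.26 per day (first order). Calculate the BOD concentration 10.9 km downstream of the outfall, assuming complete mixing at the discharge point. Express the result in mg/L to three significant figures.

250 L/s = 0.25 m³/s.
After complete mixing, C₀ = (0.25·120 + 2.1·3.08) / 2.35 = 15.52 mg/L.
Travel time t = 1.09e+04 m / 0.52 m/s = 2.096e+04 s = 0.2426 d.
C = 15.52·exp(−0.26·0.2426) = 15.52·0.9389 = 14.57 mg/L.

14.6 mg/L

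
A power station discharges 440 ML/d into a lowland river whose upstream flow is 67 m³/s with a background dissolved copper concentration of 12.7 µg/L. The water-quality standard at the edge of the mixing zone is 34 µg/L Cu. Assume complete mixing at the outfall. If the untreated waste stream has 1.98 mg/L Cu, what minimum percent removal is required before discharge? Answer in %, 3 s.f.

440 ML/d = 5.093 m³/s.
12.7 µg/L = 0.0127 mg/L.
34 µg/L = 0.034 mg/L.
Mass balance: 0.034·72.09 = 5.093·Cₑ + 67·0.0127.
Cₑ = (2.451 − 0.8509) / 5.093 = 0.3142 mg/L.
Required removal = 1 − 0.3142/1.98 = 84.13 %.

84.1 %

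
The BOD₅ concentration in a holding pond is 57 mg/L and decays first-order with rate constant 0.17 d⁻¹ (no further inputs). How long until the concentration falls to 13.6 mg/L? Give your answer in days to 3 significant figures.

8.43 d

t = ln(C₀/C)/k = ln(57/13.6)/0.17 = 1.433/0.17 = 8.429 d.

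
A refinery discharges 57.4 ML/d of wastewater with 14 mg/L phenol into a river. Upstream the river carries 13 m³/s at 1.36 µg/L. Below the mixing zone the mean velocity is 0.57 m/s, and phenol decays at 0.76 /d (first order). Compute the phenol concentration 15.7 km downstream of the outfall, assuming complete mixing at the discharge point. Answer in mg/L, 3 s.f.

0.535 mg/L

57.4 ML/d = 0.6644 m³/s.
1.36 µg/L = 0.00136 mg/L.
After complete mixing, C₀ = (0.6644·14 + 13·0.00136) / 13.66 = 0.682 mg/L.
Travel time t = 1.57e+04 m / 0.57 m/s = 2.754e+04 s = 0.3188 d.
C = 0.682·exp(−0.76·0.3188) = 0.682·0.7848 = 0.5352 mg/L.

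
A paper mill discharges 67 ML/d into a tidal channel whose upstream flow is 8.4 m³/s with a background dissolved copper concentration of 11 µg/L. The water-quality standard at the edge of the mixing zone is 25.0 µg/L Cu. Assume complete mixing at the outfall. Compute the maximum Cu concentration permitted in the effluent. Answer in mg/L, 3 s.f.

67 ML/d = 0.7755 m³/s.
11 µg/L = 0.011 mg/L.
25.0 µg/L = 0.025 mg/L.
Mass balance: 0.025·9.175 = 0.7755·Cₑ + 8.4·0.011.
Cₑ = (0.2294 − 0.0924) / 0.7755 = 0.1767 mg/L.

0.177 mg/L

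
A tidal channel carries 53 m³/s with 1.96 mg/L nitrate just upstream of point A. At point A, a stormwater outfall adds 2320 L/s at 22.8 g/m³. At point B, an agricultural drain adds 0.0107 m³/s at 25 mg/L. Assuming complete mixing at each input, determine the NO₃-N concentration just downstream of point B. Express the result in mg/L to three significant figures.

2.84 mg/L

2320 L/s = 2.32 m³/s.
After input A: C = (53·1.96 + 2.32·22.8) / 55.32 = 2.834 mg/L.
After input B: C = (55.32·2.834 + 0.0107·25) / 55.33 = 2.838 mg/L.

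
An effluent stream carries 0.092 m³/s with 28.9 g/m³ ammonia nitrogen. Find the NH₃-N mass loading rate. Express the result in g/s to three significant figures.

2.66 g/s

Mass flux = Q·C = 0.092 m³/s × 28.9 g/m³ = 2.659 g/s.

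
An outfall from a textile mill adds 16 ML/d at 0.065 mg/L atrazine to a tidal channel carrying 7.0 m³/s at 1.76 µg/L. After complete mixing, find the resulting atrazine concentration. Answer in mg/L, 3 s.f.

16 ML/d = 0.1852 m³/s.
1.76 µg/L = 0.00176 mg/L.
Flow-weighted mixing gives C = (0.1852·0.065 + 7·0.00176) / (0.1852 + 7) = 0.02436/7.185 = 0.00339 mg/L.

0.00339 mg/L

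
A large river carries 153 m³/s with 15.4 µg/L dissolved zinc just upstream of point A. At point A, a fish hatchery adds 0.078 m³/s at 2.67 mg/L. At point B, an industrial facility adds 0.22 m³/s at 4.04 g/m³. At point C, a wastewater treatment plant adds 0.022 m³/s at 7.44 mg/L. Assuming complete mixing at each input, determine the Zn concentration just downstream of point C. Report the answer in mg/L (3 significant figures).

0.0236 mg/L

15.4 µg/L = 0.0154 mg/L.
After input A: C = (153·0.0154 + 0.078·2.67) / 153.1 = 0.01675 mg/L.
After input B: C = (153.1·0.01675 + 0.22·4.04) / 153.3 = 0.02253 mg/L.
After input C: C = (153.3·0.02253 + 0.022·7.44) / 153.3 = 0.02359 mg/L.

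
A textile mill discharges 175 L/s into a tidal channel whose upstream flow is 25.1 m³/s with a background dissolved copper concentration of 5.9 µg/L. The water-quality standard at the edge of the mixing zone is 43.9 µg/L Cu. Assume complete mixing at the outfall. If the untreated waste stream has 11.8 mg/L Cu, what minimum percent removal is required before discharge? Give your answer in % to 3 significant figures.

175 L/s = 0.175 m³/s.
5.9 µg/L = 0.0059 mg/L.
43.9 µg/L = 0.0439 mg/L.
Mass balance: 0.0439·25.28 = 0.175·Cₑ + 25.1·0.0059.
Cₑ = (1.11 − 0.1481) / 0.175 = 5.494 mg/L.
Required removal = 1 − 5.494/11.8 = 53.44 %.

53.4 %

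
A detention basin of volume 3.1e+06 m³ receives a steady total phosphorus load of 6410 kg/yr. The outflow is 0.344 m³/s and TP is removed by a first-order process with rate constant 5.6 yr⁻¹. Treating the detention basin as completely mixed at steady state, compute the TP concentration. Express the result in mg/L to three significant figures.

Outflow Q = 0.344 m³/s × 3.156e+07 s/yr = 1.086e+07 m³/yr.
Steady-state CSTR mass balance: W = Q·C + k·V·C, so C = W/(Q + kV).
Q + kV = 1.086e+07 + 5.6·3.1e+06 = 2.822e+07 m³/yr.
C = 6410/2.822e+07 = 0.0002272 kg/m³ = 0.2272 mg/L.

0.227 mg/L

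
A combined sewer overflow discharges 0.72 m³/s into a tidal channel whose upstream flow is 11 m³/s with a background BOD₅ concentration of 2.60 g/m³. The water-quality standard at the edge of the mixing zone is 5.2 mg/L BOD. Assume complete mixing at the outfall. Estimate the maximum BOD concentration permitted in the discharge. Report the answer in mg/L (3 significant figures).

44.9 mg/L

Mass balance: 5.2·11.72 = 0.72·Cₑ + 11·2.6.
Cₑ = (60.94 − 28.6) / 0.72 = 44.92 mg/L.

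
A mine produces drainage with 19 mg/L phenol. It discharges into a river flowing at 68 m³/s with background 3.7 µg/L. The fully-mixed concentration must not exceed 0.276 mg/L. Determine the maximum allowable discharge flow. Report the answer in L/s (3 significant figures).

989 L/s

3.7 µg/L = 0.0037 mg/L.
Mass balance at complete mixing: C_std·(Q_w + Q_r) = Q_w·C_e + Q_r·C_b.
Rearranging, Q_w = Q_r·(C_std − C_b)/(C_e − C_std) = 68·(0.276 − 0.0037) / (19 − 0.276) = 0.9889 m³/s.
= 988.9 L/s.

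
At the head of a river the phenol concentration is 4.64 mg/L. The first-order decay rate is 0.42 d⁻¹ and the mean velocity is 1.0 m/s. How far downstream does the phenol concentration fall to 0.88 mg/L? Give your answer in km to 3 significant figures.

342 km

From C = C₀·e^(−kt), t = ln(C₀/C)/k = ln(4.64/0.88)/0.42 = 1.663/0.42 = 3.958 d.
Distance = v·t = 1.0 m/s × 3.42e+05 s = 3.42e+05 m = 342 km.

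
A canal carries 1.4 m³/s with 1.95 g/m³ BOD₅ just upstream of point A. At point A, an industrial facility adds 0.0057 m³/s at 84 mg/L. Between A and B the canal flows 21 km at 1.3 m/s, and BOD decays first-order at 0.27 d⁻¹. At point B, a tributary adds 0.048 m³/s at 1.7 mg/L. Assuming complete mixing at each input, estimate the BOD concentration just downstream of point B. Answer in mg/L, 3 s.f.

2.15 mg/L

After input A: C = (1.4·1.95 + 0.0057·84) / 1.406 = 2.283 mg/L.
Over the 21 km reach to input B (t = 1.615e+04 s = 0.187 d), decay gives C = 2.283·exp(−0.27·0.187) = 2.17 mg/L.
After input B: C = (1.406·2.17 + 0.048·1.7) / 1.454 = 2.155 mg/L.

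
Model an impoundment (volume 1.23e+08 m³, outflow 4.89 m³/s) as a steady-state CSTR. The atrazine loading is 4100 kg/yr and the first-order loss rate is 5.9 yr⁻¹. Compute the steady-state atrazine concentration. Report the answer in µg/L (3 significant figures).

4.66 µg/L

Outflow Q = 4.89 m³/s × 3.156e+07 s/yr = 1.543e+08 m³/yr.
Steady-state CSTR mass balance: W = Q·C + k·V·C, so C = W/(Q + kV).
Q + kV = 1.543e+08 + 5.9·1.23e+08 = 8.8e+08 m³/yr.
C = 4100/8.8e+08 = 4.659e-06 kg/m³ = 0.004659 mg/L = 4.659 µg/L.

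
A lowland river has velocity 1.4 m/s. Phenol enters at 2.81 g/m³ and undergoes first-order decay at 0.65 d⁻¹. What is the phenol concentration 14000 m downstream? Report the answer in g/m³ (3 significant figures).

2.61 g/m³

Travel time t = 14000 m / 1.4 m/s = 1.4e+04/1.4 = 1e+04 s = 0.1157 d.
First-order decay: C = 2.81·exp(−0.65·0.1157) = 2.81·0.9275 = 2.606 g/m³.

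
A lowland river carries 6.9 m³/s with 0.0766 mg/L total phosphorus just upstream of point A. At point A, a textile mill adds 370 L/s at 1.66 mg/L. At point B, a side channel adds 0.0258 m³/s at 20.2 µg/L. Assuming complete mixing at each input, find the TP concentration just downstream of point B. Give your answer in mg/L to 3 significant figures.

0.157 mg/L

370 L/s = 0.37 m³/s.
After input A: C = (6.9·0.0766 + 0.37·1.66) / 7.27 = 0.1572 mg/L.
20.2 µg/L = 0.0202 mg/L.
After input B: C = (7.27·0.1572 + 0.0258·0.0202) / 7.296 = 0.1567 mg/L.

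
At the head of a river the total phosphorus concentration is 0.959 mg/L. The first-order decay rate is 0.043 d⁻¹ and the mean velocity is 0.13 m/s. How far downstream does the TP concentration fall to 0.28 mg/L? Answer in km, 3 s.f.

322 km

From C = C₀·e^(−kt), t = ln(C₀/C)/k = ln(0.959/0.28)/0.043 = 1.231/0.043 = 28.63 d.
Distance = v·t = 0.13 m/s × 2.474e+06 s = 3.216e+05 m = 321.6 km.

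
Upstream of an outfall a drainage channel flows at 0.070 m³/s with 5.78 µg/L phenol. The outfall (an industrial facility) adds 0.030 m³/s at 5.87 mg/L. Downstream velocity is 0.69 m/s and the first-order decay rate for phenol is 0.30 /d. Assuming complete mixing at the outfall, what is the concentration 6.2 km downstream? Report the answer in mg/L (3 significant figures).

1.71 mg/L

5.78 µg/L = 0.00578 mg/L.
After complete mixing, C₀ = (0.03·5.87 + 0.07·0.00578) / 0.1 = 1.765 mg/L.
Travel time t = 6200 m / 0.69 m/s = 8986 s = 0.104 d.
C = 1.765·exp(−0.30·0.104) = 1.765·0.9693 = 1.711 mg/L.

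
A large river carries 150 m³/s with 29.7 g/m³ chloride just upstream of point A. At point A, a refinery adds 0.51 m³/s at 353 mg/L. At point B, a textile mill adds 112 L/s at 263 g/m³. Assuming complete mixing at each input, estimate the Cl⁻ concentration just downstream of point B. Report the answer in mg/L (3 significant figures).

31.0 mg/L

After input A: C = (150·29.7 + 0.51·353) / 150.5 = 30.8 mg/L.
112 L/s = 0.112 m³/s.
After input B: C = (150.5·30.8 + 0.112·263) / 150.6 = 30.97 mg/L.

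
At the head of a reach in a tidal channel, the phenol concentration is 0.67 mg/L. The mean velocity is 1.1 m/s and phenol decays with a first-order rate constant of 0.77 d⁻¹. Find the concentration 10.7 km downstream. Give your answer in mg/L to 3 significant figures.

0.614 mg/L

Travel time t = 10.7 km / 1.1 m/s = 1.07e+04/1.1 = 9727 s = 0.1126 d.
First-order decay: C = 0.67·exp(−0.77·0.1126) = 0.67·0.917 = 0.6144 mg/L.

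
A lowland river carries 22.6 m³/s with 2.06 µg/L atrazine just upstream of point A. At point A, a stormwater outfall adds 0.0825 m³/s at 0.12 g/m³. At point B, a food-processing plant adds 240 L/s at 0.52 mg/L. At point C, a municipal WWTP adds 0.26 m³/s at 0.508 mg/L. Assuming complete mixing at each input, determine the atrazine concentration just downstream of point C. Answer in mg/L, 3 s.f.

2.06 µg/L = 0.00206 mg/L.
After input A: C = (22.6·0.00206 + 0.0825·0.12) / 22.68 = 0.002489 mg/L.
240 L/s = 0.24 m³/s.
After input B: C = (22.68·0.002489 + 0.24·0.52) / 22.92 = 0.007907 mg/L.
After input C: C = (22.92·0.007907 + 0.26·0.508) / 23.18 = 0.01352 mg/L.

0.0135 mg/L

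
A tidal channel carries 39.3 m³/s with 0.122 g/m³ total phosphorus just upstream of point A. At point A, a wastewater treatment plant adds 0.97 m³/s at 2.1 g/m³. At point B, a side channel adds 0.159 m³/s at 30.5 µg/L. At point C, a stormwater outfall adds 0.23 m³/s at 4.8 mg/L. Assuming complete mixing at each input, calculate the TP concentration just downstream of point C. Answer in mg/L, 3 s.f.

0.195 mg/L

After input A: C = (39.3·0.122 + 0.97·2.1) / 40.27 = 0.1696 mg/L.
30.5 µg/L = 0.0305 mg/L.
After input B: C = (40.27·0.1696 + 0.159·0.0305) / 40.43 = 0.1691 mg/L.
After input C: C = (40.43·0.1691 + 0.23·4.8) / 40.66 = 0.1953 mg/L.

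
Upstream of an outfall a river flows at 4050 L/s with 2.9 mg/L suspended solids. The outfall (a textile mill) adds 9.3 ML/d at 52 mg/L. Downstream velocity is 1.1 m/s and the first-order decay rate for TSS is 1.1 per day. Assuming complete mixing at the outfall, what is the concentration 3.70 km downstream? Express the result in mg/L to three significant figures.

9.3 ML/d = 0.1076 m³/s.
4050 L/s = 4.05 m³/s.
After complete mixing, C₀ = (0.1076·52 + 4.05·2.9) / 4.158 = 4.171 mg/L.
Travel time t = 3700 m / 1.1 m/s = 3364 s = 0.03893 d.
C = 4.171·exp(−1.1·0.03893) = 4.171·0.9581 = 3.996 mg/L.

4.00 mg/L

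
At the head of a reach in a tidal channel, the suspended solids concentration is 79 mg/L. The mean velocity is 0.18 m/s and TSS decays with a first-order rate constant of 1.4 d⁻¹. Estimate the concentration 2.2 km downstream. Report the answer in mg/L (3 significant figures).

64.8 mg/L

Travel time t = 2.2 km / 0.18 m/s = 2200/0.18 = 1.222e+04 s = 0.1415 d.
First-order decay: C = 79·exp(−1.4·0.1415) = 79·0.8203 = 64.81 mg/L.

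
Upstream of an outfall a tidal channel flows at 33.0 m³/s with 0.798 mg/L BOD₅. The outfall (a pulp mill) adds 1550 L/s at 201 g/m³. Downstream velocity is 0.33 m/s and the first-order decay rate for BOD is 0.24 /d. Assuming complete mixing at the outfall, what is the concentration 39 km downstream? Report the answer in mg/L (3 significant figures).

1550 L/s = 1.55 m³/s.
After complete mixing, C₀ = (1.55·201 + 33·0.798) / 34.55 = 9.78 mg/L.
Travel time t = 3.9e+04 m / 0.33 m/s = 1.182e+05 s = 1.368 d.
C = 9.78·exp(−0.24·1.368) = 9.78·0.7202 = 7.043 mg/L.

7.04 mg/L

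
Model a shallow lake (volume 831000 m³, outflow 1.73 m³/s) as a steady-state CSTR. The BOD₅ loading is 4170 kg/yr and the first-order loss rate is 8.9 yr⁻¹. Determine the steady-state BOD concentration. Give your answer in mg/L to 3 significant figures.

0.0673 mg/L

Outflow Q = 1.73 m³/s × 3.156e+07 s/yr = 5.459e+07 m³/yr.
Steady-state CSTR mass balance: W = Q·C + k·V·C, so C = W/(Q + kV).
Q + kV = 5.459e+07 + 8.9·831000 = 6.199e+07 m³/yr.
C = 4170/6.199e+07 = 6.727e-05 kg/m³ = 0.06727 mg/L.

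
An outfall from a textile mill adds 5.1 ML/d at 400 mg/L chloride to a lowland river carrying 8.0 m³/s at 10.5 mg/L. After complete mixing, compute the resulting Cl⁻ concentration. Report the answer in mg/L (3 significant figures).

5.1 ML/d = 0.05903 m³/s.
Flow-weighted mixing gives C = (0.05903·400 + 8·10.5) / (0.05903 + 8) = 107.6/8.059 = 13.35 mg/L.

13.4 mg/L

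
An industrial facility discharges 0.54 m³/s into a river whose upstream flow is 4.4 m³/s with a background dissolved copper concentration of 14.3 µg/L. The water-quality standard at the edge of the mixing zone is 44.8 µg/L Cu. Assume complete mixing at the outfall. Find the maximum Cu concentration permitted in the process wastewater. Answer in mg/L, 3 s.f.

0.293 mg/L

14.3 µg/L = 0.0143 mg/L.
44.8 µg/L = 0.0448 mg/L.
Mass balance: 0.0448·4.94 = 0.54·Cₑ + 4.4·0.0143.
Cₑ = (0.2213 − 0.06292) / 0.54 = 0.2933 mg/L.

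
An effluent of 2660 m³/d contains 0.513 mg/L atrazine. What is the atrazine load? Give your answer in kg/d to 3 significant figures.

1.36 kg/d

2660 m³/d = 0.03079 m³/s.
Mass flux = Q·C = 0.03079 m³/s × 0.513 g/m³ = 0.01579 g/s.
= 0.01579 g/s × 86.4 = 1.365 kg/d.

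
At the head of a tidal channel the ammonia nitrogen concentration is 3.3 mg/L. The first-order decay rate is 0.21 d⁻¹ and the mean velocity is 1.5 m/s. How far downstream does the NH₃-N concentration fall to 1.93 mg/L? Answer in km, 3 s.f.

From C = C₀·e^(−kt), t = ln(C₀/C)/k = ln(3.3/1.93)/0.21 = 0.5364/0.21 = 2.554 d.
Distance = v·t = 1.5 m/s × 2.207e+05 s = 3.31e+05 m = 331 km.

331 km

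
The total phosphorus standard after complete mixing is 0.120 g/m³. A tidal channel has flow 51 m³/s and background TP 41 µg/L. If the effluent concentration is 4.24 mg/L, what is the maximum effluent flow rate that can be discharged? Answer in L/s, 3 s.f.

41 µg/L = 0.041 mg/L.
Mass balance at complete mixing: C_std·(Q_w + Q_r) = Q_w·C_e + Q_r·C_b.
Rearranging, Q_w = Q_r·(C_std − C_b)/(C_e − C_std) = 51·(0.12 − 0.041) / (4.24 − 0.12) = 0.9779 m³/s.
= 977.9 L/s.

978 L/s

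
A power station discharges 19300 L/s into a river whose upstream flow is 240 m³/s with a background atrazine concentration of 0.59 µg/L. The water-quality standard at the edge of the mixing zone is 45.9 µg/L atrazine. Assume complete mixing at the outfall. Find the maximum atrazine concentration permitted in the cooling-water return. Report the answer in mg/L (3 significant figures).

19300 L/s = 19.3 m³/s.
0.59 µg/L = 0.00059 mg/L.
45.9 µg/L = 0.0459 mg/L.
Mass balance: 0.0459·259.3 = 19.3·Cₑ + 240·0.00059.
Cₑ = (11.9 − 0.1416) / 19.3 = 0.6093 mg/L.

0.609 mg/L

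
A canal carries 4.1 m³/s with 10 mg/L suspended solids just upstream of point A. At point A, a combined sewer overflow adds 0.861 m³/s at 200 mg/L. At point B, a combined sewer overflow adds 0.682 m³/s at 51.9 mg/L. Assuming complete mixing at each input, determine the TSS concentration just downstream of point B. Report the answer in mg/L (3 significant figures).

44.1 mg/L

After input A: C = (4.1·10 + 0.861·200) / 4.961 = 42.98 mg/L.
After input B: C = (4.961·42.98 + 0.682·51.9) / 5.643 = 44.05 mg/L.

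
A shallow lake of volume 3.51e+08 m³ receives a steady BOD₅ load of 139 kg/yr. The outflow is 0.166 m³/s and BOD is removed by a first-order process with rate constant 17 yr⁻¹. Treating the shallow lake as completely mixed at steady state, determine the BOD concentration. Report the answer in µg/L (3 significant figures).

0.0233 µg/L

Outflow Q = 0.166 m³/s × 3.156e+07 s/yr = 5.239e+06 m³/yr.
Steady-state CSTR mass balance: W = Q·C + k·V·C, so C = W/(Q + kV).
Q + kV = 5.239e+06 + 17·3.51e+08 = 5.972e+09 m³/yr.
C = 139/5.972e+09 = 2.327e-08 kg/m³ = 2.327e-05 mg/L = 0.02327 µg/L.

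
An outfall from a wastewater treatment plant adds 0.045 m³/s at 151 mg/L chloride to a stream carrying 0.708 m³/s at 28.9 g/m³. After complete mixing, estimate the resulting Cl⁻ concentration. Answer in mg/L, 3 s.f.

Conservation of mass across the mixing zone: C = (0.045·151 + 0.708·28.9) / (0.045 + 0.708) = 27.26/0.753 = 36.2 mg/L.

36.2 mg/L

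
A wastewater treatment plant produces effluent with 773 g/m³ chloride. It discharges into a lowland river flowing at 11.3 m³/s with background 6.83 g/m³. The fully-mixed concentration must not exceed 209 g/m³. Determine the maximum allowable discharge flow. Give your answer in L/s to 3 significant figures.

4050 L/s

Mass balance at complete mixing: C_std·(Q_w + Q_r) = Q_w·C_e + Q_r·C_b.
Rearranging, Q_w = Q_r·(C_std − C_b)/(C_e − C_std) = 11.3·(209 − 6.83) / (773 − 209) = 4.051 m³/s.
= 4051 L/s.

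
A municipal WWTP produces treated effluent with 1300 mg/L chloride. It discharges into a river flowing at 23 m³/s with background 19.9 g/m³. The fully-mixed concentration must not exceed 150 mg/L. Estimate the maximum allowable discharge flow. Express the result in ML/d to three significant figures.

225 ML/d

Mass balance at complete mixing: C_std·(Q_w + Q_r) = Q_w·C_e + Q_r·C_b.
Rearranging, Q_w = Q_r·(C_std − C_b)/(C_e − C_std) = 23·(150 − 19.9) / (1300 − 150) = 2.602 m³/s.
= 224.8 ML/d.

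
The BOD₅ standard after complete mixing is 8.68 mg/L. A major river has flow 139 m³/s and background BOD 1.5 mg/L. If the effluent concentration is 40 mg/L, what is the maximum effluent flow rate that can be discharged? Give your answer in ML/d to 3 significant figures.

Mass balance at complete mixing: C_std·(Q_w + Q_r) = Q_w·C_e + Q_r·C_b.
Rearranging, Q_w = Q_r·(C_std − C_b)/(C_e − C_std) = 139·(8.68 − 1.5) / (40 − 8.68) = 31.87 m³/s.
= 2753 ML/d.

2750 ML/d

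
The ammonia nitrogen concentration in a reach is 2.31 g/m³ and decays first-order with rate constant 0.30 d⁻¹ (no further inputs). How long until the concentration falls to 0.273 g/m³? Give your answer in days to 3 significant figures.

t = ln(C₀/C)/k = ln(2.31/0.273)/0.30 = 2.136/0.30 = 7.118 d.

7.12 d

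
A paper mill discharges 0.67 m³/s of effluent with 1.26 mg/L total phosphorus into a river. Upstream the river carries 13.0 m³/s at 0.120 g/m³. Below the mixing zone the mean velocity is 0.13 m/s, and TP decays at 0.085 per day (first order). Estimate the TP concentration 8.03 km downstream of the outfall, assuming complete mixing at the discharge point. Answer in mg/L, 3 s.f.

0.166 mg/L

After complete mixing, C₀ = (0.67·1.26 + 13·0.12) / 13.67 = 0.1759 mg/L.
Travel time t = 8030 m / 0.13 m/s = 6.177e+04 s = 0.7149 d.
C = 0.1759·exp(−0.085·0.7149) = 0.1759·0.941 = 0.1655 mg/L.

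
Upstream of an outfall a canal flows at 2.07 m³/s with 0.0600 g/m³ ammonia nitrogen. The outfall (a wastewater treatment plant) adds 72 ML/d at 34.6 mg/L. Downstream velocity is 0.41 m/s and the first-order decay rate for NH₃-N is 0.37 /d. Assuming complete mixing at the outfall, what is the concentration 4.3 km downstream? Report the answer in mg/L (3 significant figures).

72 ML/d = 0.8333 m³/s.
After complete mixing, C₀ = (0.8333·34.6 + 2.07·0.06) / 2.903 = 9.974 mg/L.
Travel time t = 4300 m / 0.41 m/s = 1.049e+04 s = 0.1214 d.
C = 9.974·exp(−0.37·0.1214) = 9.974·0.9561 = 9.536 mg/L.

9.54 mg/L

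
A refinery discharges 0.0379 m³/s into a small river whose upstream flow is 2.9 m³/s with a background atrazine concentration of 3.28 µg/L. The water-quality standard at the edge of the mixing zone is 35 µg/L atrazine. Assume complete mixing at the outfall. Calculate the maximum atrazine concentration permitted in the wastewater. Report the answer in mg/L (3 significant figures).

2.46 mg/L

3.28 µg/L = 0.00328 mg/L.
35 µg/L = 0.035 mg/L.
Mass balance: 0.035·2.938 = 0.0379·Cₑ + 2.9·0.00328.
Cₑ = (0.1028 − 0.009512) / 0.0379 = 2.462 mg/L.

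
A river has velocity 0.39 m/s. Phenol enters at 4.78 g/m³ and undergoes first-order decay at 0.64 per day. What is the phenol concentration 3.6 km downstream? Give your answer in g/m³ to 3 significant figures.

Travel time t = 3.6 km / 0.39 m/s = 3600/0.39 = 9231 s = 0.1068 d.
First-order decay: C = 4.78·exp(−0.64·0.1068) = 4.78·0.9339 = 4.464 g/m³.

4.46 g/m³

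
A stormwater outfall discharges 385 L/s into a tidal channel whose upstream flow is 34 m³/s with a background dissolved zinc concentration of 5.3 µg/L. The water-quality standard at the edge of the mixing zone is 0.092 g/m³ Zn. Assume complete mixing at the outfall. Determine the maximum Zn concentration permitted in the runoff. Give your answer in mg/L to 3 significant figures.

7.75 mg/L

385 L/s = 0.385 m³/s.
5.3 µg/L = 0.0053 mg/L.
Mass balance: 0.092·34.38 = 0.385·Cₑ + 34·0.0053.
Cₑ = (3.163 − 0.1802) / 0.385 = 7.749 mg/L.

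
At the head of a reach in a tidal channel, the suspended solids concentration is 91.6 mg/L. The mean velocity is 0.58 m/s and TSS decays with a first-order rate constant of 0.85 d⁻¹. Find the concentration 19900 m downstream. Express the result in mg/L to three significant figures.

Travel time t = 19900 m / 0.58 m/s = 1.99e+04/0.58 = 3.431e+04 s = 0.3971 d.
First-order decay: C = 91.6·exp(−0.85·0.3971) = 91.6·0.7135 = 65.36 mg/L.

65.4 mg/L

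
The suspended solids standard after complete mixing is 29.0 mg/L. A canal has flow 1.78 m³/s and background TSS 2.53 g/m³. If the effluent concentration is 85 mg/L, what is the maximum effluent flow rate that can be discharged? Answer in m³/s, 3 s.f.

0.841 m³/s

Mass balance at complete mixing: C_std·(Q_w + Q_r) = Q_w·C_e + Q_r·C_b.
Rearranging, Q_w = Q_r·(C_std − C_b)/(C_e − C_std) = 1.78·(29 − 2.53) / (85 − 29) = 0.8414 m³/s.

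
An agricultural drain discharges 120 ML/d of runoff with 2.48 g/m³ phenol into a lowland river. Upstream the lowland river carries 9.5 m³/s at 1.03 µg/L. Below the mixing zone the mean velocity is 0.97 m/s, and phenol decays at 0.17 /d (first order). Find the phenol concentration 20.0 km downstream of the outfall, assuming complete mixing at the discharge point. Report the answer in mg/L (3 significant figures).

0.305 mg/L

120 ML/d = 1.389 m³/s.
1.03 µg/L = 0.00103 mg/L.
After complete mixing, C₀ = (1.389·2.48 + 9.5·0.00103) / 10.89 = 0.3172 mg/L.
Travel time t = 2e+04 m / 0.97 m/s = 2.062e+04 s = 0.2386 d.
C = 0.3172·exp(−0.17·0.2386) = 0.3172·0.9602 = 0.3046 mg/L.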